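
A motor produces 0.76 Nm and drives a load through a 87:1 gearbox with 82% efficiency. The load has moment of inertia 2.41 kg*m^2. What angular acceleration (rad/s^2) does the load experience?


tau_out = tau_motor * N * eta
= 0.76 * 87 * 0.82 = 54.2184 Nm
alpha = tau_out / I = 54.2184 / 2.41
= 22.4973 rad/s^2


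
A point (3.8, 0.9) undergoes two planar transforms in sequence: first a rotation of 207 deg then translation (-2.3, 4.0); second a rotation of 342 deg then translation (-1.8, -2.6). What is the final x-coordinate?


After transform 1:
x1 = cos(207)*3.8 - sin(207)*0.9 + -2.3 = -5.2772
y1 = sin(207)*3.8 + cos(207)*0.9 + 4.0 = 1.4729
After transform 2:
x2 = cos(342)*-5.2772 - sin(342)*1.4729 + -1.8
= -6.3638


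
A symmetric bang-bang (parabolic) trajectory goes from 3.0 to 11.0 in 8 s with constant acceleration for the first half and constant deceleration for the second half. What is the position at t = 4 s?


Symmetric rest-to-rest: each phase covers (pf-p0)/2 in time T/2. 0.5*a*(T/2)^2 = (pf-p0)/2 => a = 4*(pf-p0)/T^2
a = 4*(11.0-3.0)/8^2 = 0.5
t = 4 is in the acceleration phase (t <= T/2).
p = p0 + 0.5*a*t^2 = 3.0 + 0.5*0.5*4^2
= 7.0


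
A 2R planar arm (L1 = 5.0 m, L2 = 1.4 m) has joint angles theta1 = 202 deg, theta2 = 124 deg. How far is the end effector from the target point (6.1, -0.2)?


End effector via forward kinematics:
x = L1*cos(t1) + L2*cos(t1+t2) = -3.4753
y = L1*sin(t1) + L2*sin(t1+t2) = -2.6559
Distance to target:
d = sqrt((6.1 - -3.4753)^2 + (-0.2 - -2.6559)^2)
= sqrt(91.6857 + 6.0315)
= 9.8852 m


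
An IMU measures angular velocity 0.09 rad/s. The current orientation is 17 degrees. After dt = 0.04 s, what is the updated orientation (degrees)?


delta_theta = w * dt = 0.09 * 0.04 = 0.0036 rad
= 0.2063 deg
theta_new = 17 + 0.2063 = 17.2063 deg


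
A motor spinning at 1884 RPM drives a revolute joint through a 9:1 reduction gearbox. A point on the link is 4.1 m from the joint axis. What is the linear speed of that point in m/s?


omega_motor = 1884 * 2*pi/60 = 197.292 rad/s
omega_joint = omega_motor / 9 = 21.9213 rad/s
v = omega_joint * r = 21.9213 * 4.1
= 89.8775 m/s


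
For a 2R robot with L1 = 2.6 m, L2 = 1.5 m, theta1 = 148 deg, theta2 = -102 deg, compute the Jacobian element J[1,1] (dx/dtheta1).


J[1,1] = -L1*sin(t1) - L2*sin(t1+t2)
= -2.6*sin(148) - 1.5*sin(46)
= -2.4568


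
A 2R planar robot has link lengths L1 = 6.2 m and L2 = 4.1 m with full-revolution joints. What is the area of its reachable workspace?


r_max = L1 + L2 = 10.3 m
r_min = |L1 - L2| = 2.1 m
Area = pi*(r_max^2 - r_min^2)
= pi*(106.09 - 4.41)
= pi * 101.68
= 319.4371 m^2


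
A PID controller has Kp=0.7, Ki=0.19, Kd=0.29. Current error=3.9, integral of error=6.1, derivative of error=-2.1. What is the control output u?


u = Kp*e + Ki*int(e) + Kd*de/dt
= 0.7*3.9 + 0.19*6.1 + 0.29*(-2.1)
= 2.73 + 1.159 + -0.609
= 3.28


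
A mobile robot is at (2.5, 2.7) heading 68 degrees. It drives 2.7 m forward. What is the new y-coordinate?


y_new = y0 + d*sin(theta)
= 2.7 + 2.7*sin(68)
= 2.7 + 2.5034
= 5.2034


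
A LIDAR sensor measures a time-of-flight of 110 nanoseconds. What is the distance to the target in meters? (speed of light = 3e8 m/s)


tof = 110 ns = 1.1e-07 s
dist = c * tof / 2
= 3e8 * 1.1e-07 / 2
= 16.5 m


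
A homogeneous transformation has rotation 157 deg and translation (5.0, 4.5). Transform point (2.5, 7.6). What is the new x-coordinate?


x' = cos(theta)*px - sin(theta)*py + tx
= -0.9205*2.5 - 0.3907*7.6 + 5.0
= -0.2708


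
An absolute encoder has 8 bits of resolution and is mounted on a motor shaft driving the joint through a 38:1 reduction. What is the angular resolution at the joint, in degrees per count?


counts = 2^8 = 256
effective counts at joint = 256 * 38 = 9728
resolution = 360 / 9728
= 0.037 deg/count


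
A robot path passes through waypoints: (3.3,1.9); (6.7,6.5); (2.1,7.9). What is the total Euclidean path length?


Segment lengths:
  seg1 = sqrt((3.4)^2 + (4.6)^2) = 5.7201
  seg2 = sqrt((-4.6)^2 + (1.4)^2) = 4.8083
Total = 10.5285


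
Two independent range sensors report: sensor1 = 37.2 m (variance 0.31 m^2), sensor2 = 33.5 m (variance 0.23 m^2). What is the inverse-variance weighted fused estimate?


w1 = (1/var1) / (1/var1 + 1/var2)
   = 3.2258 / (3.2258 + 4.3478) = 0.4259
w2 = 1 - w1 = 0.5741
fused = w1*s1 + w2*s2 = 15.8444 + 19.2315
= 35.0759 m


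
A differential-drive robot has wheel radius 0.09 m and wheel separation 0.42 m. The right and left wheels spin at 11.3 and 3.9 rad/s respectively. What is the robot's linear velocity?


vR = r*wR = 0.09*11.3 = 1.017 m/s
vL = r*wL = 0.09*3.9 = 0.351 m/s
v = (vR+vL)/2 = 0.684 m/s
omega = (vR-vL)/L = 1.5857 rad/s
linear velocity = 0.684 m/s


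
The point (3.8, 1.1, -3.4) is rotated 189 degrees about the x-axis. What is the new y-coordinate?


Rotation about x-axis: y' = y*cos(theta) - z*sin(theta)
= 1.1 * -0.9877 - -3.4 * -0.1564
= -1.6183


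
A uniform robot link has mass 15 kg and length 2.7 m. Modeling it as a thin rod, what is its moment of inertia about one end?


I = (1/3) * m * L^2
= (1/3) * 15 * 2.7^2
= 0.333333 * 15 * 7.29
= 36.45 kg*m^2


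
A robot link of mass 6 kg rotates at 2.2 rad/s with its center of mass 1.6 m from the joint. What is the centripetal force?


F = m * omega^2 * r
= 6 * 2.2^2 * 1.6
= 6 * 4.84 * 1.6
= 46.464 N


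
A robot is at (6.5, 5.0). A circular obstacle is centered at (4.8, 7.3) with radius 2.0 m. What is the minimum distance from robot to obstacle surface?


center_dist = sqrt((6.5-4.8)^2 + (5.0-7.3)^2)
= sqrt(2.89 + 5.29)
= 2.8601
min_dist = center_dist - radius = 2.8601 - 2.0 = 0.8601 m


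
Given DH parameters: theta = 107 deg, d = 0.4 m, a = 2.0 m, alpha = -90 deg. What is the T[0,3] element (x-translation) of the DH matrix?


T[0,3] = a * cos(theta)
= 2.0 * cos(107 deg)
= 2.0 * -0.2924
= -0.5847


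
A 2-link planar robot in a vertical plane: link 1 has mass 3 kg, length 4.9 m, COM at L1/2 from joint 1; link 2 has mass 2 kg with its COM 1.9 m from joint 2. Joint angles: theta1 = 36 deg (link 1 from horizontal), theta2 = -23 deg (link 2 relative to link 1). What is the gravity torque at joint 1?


Horizontal distance from joint 1 to link-1 COM:
  x_c1 = (L1/2)*cos(t1) = 2.45 * 0.809 = 1.9821 m
Horizontal distance from joint 1 to link-2 COM:
  x_c2 = L1*cos(t1) + Lc2*cos(t1+t2)
       = 4.9*0.809 + 1.9*0.9744 = 5.8155 m
tau1 = m1*g*x_c1 + m2*g*x_c2
     = 3*9.81*1.9821 + 2*9.81*5.8155
     = 58.333 + 114.0998
     = 172.4328 Nm


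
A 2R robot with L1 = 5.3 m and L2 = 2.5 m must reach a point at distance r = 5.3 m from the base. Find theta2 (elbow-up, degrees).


cos(theta2) = (r^2 - L1^2 - L2^2) / (2*L1*L2)
cos(theta2) = (28.09 - 28.09 - 6.25) / 26.5
cos(theta2) = -0.235849
theta2 = 103.6417 degrees


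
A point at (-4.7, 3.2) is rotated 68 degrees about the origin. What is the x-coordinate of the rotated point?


x' = x*cos(theta) - y*sin(theta)
cos(68 deg) = 0.3746, sin(68 deg) = 0.9272
x' = -4.7 * 0.3746 - 3.2 * 0.9272
= -1.7607 - 2.967
= -4.7276


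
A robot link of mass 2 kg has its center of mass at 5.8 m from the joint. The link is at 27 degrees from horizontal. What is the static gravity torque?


tau = m*g*L*cos(angle)
= 2 * 9.81 * 5.8 * cos(27 deg)
= 2 * 9.81 * 5.8 * 0.891
= 101.393 Nm


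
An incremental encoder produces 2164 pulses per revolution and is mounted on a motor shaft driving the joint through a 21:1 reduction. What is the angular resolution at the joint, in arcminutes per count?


counts per rev = 2164
effective counts at joint = 2164 * 21 = 45444
resolution = 360*60 / 45444
= 0.4753 arcmin/count


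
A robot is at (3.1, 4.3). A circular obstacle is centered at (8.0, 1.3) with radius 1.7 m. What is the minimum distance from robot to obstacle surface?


center_dist = sqrt((3.1-8.0)^2 + (4.3-1.3)^2)
= sqrt(24.01 + 9.0)
= 5.7454
min_dist = center_dist - radius = 5.7454 - 1.7 = 4.0454 m


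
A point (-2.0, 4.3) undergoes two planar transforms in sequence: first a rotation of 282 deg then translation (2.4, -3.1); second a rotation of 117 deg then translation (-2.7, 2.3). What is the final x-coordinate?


After transform 1:
x1 = cos(282)*-2.0 - sin(282)*4.3 + 2.4 = 6.1902
y1 = sin(282)*-2.0 + cos(282)*4.3 + -3.1 = -0.2497
After transform 2:
x2 = cos(117)*6.1902 - sin(117)*-0.2497 + -2.7
= -5.2878


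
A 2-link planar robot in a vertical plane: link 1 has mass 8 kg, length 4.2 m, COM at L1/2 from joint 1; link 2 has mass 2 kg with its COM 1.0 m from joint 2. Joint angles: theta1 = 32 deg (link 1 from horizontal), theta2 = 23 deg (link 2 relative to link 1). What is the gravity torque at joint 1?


Horizontal distance from joint 1 to link-1 COM:
  x_c1 = (L1/2)*cos(t1) = 2.1 * 0.848 = 1.7809 m
Horizontal distance from joint 1 to link-2 COM:
  x_c2 = L1*cos(t1) + Lc2*cos(t1+t2)
       = 4.2*0.848 + 1.0*0.5736 = 4.1354 m
tau1 = m1*g*x_c1 + m2*g*x_c2
     = 8*9.81*1.7809 + 2*9.81*4.1354
     = 139.7651 + 81.1361
     = 220.9012 Nm


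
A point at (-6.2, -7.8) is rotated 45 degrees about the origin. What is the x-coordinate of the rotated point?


x' = x*cos(theta) - y*sin(theta)
cos(45 deg) = 0.7071, sin(45 deg) = 0.7071
x' = -6.2 * 0.7071 - -7.8 * 0.7071
= -4.3841 - -5.5154
= 1.1314


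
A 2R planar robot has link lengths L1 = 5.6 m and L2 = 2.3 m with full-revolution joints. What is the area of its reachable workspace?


r_max = L1 + L2 = 7.9 m
r_min = |L1 - L2| = 3.3 m
Area = pi*(r_max^2 - r_min^2)
= pi*(62.41 - 10.89)
= pi * 51.52
= 161.8549 m^2


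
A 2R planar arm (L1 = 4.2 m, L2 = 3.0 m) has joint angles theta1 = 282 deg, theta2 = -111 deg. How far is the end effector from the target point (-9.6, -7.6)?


End effector via forward kinematics:
x = L1*cos(t1) + L2*cos(t1+t2) = -2.0898
y = L1*sin(t1) + L2*sin(t1+t2) = -3.6389
Distance to target:
d = sqrt((-9.6 - -2.0898)^2 + (-7.6 - -3.6389)^2)
= sqrt(56.4026 + 15.6902)
= 8.4907 m


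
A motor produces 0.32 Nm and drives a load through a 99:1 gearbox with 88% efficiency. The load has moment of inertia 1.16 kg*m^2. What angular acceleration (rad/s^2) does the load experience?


tau_out = tau_motor * N * eta
= 0.32 * 99 * 0.88 = 27.8784 Nm
alpha = tau_out / I = 27.8784 / 1.16
= 24.0331 rad/s^2


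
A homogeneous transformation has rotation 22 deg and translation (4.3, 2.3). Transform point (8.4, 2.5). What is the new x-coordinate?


x' = cos(theta)*px - sin(theta)*py + tx
= 0.9272*8.4 - 0.3746*2.5 + 4.3
= 11.1518


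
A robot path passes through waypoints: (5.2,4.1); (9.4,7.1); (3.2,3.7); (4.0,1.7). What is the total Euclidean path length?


Segment lengths:
  seg1 = sqrt((4.2)^2 + (3.0)^2) = 5.1614
  seg2 = sqrt((-6.2)^2 + (-3.4)^2) = 7.0711
  seg3 = sqrt((0.8)^2 + (-2.0)^2) = 2.1541
Total = 14.3865


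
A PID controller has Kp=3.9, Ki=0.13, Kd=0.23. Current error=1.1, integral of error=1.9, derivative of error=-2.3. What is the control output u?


u = Kp*e + Ki*int(e) + Kd*de/dt
= 3.9*1.1 + 0.13*1.9 + 0.23*(-2.3)
= 4.29 + 0.247 + -0.529
= 4.008


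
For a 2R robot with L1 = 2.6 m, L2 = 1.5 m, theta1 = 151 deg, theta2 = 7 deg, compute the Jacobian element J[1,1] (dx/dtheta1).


J[1,1] = -L1*sin(t1) - L2*sin(t1+t2)
= -2.6*sin(151) - 1.5*sin(158)
= -1.8224


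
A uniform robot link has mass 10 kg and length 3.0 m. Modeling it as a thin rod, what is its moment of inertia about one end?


I = (1/3) * m * L^2
= (1/3) * 10 * 3.0^2
= 0.333333 * 10 * 9.0
= 30.0 kg*m^2


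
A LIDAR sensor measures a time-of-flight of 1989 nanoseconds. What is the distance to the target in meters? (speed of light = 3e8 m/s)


tof = 1989 ns = 1.989e-06 s
dist = c * tof / 2
= 3e8 * 1.989e-06 / 2
= 298.35 m


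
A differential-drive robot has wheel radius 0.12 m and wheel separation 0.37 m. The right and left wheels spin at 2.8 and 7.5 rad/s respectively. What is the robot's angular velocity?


vR = r*wR = 0.12*2.8 = 0.336 m/s
vL = r*wL = 0.12*7.5 = 0.9 m/s
v = (vR+vL)/2 = 0.618 m/s
omega = (vR-vL)/L = -1.5243 rad/s
angular velocity = -1.5243 rad/s


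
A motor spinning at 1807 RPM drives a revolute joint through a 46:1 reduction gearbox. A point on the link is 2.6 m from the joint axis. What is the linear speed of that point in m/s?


omega_motor = 1807 * 2*pi/60 = 189.2286 rad/s
omega_joint = omega_motor / 46 = 4.1137 rad/s
v = omega_joint * r = 4.1137 * 2.6
= 10.6955 m/s


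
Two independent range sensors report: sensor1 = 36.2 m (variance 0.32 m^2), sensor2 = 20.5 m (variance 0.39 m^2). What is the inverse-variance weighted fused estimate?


w1 = (1/var1) / (1/var1 + 1/var2)
   = 3.125 / (3.125 + 2.5641) = 0.5493
w2 = 1 - w1 = 0.4507
fused = w1*s1 + w2*s2 = 19.8845 + 9.2394
= 29.1239 m


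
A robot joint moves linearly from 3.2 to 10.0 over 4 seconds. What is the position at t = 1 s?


s = t/T = 1/4 = 0.25
p(t) = p0 + (pf-p0)*s
= 3.2 + (10.0 - 3.2) * 0.25
= 4.9


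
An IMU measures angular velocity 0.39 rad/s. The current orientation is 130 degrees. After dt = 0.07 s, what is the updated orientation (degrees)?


delta_theta = w * dt = 0.39 * 0.07 = 0.0273 rad
= 1.5642 deg
theta_new = 130 + 1.5642 = 131.5642 deg


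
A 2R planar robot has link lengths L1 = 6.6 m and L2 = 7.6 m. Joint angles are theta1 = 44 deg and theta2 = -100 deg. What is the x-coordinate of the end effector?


Convert angles to radians: theta1 = 0.7679, theta2 = -1.7453
x = L1*cos(theta1) + L2*cos(theta1+theta2)
x = 4.7476 + 4.2499
x = 8.9975


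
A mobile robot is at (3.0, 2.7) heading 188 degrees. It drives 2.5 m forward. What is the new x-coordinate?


x_new = x0 + d*cos(theta)
= 3.0 + 2.5*cos(188)
= 3.0 + -2.4757
= 0.5243


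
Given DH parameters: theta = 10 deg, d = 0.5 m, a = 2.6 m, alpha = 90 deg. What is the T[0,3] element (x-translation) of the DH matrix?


T[0,3] = a * cos(theta)
= 2.6 * cos(10 deg)
= 2.6 * 0.9848
= 2.5605


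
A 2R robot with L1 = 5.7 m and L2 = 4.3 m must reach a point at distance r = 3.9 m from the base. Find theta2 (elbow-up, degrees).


cos(theta2) = (r^2 - L1^2 - L2^2) / (2*L1*L2)
cos(theta2) = (15.21 - 32.49 - 18.49) / 49.02
cos(theta2) = -0.729702
theta2 = 136.8614 degrees


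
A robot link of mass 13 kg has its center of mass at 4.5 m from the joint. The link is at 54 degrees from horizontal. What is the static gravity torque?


tau = m*g*L*cos(angle)
= 13 * 9.81 * 4.5 * cos(54 deg)
= 13 * 9.81 * 4.5 * 0.5878
= 337.3211 Nm


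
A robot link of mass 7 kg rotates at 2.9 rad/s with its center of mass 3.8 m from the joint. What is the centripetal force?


F = m * omega^2 * r
= 7 * 2.9^2 * 3.8
= 7 * 8.41 * 3.8
= 223.706 N


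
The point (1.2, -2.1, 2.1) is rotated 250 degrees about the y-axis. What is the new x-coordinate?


Rotation about y-axis: x' = x*cos(theta) + z*sin(theta)
= 1.2 * -0.342 + 2.1 * -0.9397
= -2.3838


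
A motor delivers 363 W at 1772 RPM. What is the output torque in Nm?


omega = 1772 * 2*pi/60 = 185.5634 rad/s
tau = P / omega = 363 / 185.5634
= 1.9562 Nm


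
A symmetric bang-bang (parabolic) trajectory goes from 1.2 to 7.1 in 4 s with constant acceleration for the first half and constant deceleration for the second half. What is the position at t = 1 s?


Symmetric rest-to-rest: each phase covers (pf-p0)/2 in time T/2. 0.5*a*(T/2)^2 = (pf-p0)/2 => a = 4*(pf-p0)/T^2
a = 4*(7.1-1.2)/4^2 = 1.475
t = 1 is in the acceleration phase (t <= T/2).
p = p0 + 0.5*a*t^2 = 1.2 + 0.5*1.475*1^2
= 1.9375


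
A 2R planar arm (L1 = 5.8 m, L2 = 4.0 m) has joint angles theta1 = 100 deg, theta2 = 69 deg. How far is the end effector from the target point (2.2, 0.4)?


End effector via forward kinematics:
x = L1*cos(t1) + L2*cos(t1+t2) = -4.9337
y = L1*sin(t1) + L2*sin(t1+t2) = 6.4751
Distance to target:
d = sqrt((2.2 - -4.9337)^2 + (0.4 - 6.4751)^2)
= sqrt(50.8892 + 36.9071)
= 9.37 m


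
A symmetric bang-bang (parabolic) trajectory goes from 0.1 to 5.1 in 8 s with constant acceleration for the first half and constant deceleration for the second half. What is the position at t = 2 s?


Symmetric rest-to-rest: each phase covers (pf-p0)/2 in time T/2. 0.5*a*(T/2)^2 = (pf-p0)/2 => a = 4*(pf-p0)/T^2
a = 4*(5.1-0.1)/8^2 = 0.3125
t = 2 is in the acceleration phase (t <= T/2).
p = p0 + 0.5*a*t^2 = 0.1 + 0.5*0.3125*2^2
= 0.725


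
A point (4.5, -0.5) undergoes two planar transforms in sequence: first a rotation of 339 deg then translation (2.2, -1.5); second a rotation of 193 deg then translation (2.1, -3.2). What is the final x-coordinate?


After transform 1:
x1 = cos(339)*4.5 - sin(339)*-0.5 + 2.2 = 6.2219
y1 = sin(339)*4.5 + cos(339)*-0.5 + -1.5 = -3.5794
After transform 2:
x2 = cos(193)*6.2219 - sin(193)*-3.5794 + 2.1
= -4.7677


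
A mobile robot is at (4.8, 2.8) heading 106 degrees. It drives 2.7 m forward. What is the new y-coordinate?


y_new = y0 + d*sin(theta)
= 2.8 + 2.7*sin(106)
= 2.8 + 2.5954
= 5.3954


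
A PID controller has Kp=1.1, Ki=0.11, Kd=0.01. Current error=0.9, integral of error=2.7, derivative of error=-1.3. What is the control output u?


u = Kp*e + Ki*int(e) + Kd*de/dt
= 1.1*0.9 + 0.11*2.7 + 0.01*(-1.3)
= 0.99 + 0.297 + -0.013
= 1.274


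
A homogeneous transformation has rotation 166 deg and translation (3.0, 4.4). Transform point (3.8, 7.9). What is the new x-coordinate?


x' = cos(theta)*px - sin(theta)*py + tx
= -0.9703*3.8 - 0.2419*7.9 + 3.0
= -2.5983


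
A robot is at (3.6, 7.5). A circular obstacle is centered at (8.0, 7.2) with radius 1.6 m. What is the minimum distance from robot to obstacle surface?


center_dist = sqrt((3.6-8.0)^2 + (7.5-7.2)^2)
= sqrt(19.36 + 0.09)
= 4.4102
min_dist = center_dist - radius = 4.4102 - 1.6 = 2.8102 m


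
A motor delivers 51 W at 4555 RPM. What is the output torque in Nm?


omega = 4555 * 2*pi/60 = 476.9985 rad/s
tau = P / omega = 51 / 476.9985
= 0.1069 Nm


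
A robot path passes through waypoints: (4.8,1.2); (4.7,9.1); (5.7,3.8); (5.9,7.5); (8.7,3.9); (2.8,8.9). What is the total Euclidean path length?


Segment lengths:
  seg1 = sqrt((-0.1)^2 + (7.9)^2) = 7.9006
  seg2 = sqrt((1.0)^2 + (-5.3)^2) = 5.3935
  seg3 = sqrt((0.2)^2 + (3.7)^2) = 3.7054
  seg4 = sqrt((2.8)^2 + (-3.6)^2) = 4.5607
  seg5 = sqrt((-5.9)^2 + (5.0)^2) = 7.7337
Total = 29.2939


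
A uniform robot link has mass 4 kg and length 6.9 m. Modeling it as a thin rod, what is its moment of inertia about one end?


I = (1/3) * m * L^2
= (1/3) * 4 * 6.9^2
= 0.333333 * 4 * 47.61
= 63.48 kg*m^2


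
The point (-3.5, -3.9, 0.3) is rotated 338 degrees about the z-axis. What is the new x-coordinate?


Rotation about z-axis: x' = x*cos(theta) - y*sin(theta)
= -3.5 * 0.9272 - -3.9 * -0.3746
= -4.7061


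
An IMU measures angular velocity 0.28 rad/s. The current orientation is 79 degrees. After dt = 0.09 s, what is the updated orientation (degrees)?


delta_theta = w * dt = 0.28 * 0.09 = 0.0252 rad
= 1.4439 deg
theta_new = 79 + 1.4439 = 80.4439 deg


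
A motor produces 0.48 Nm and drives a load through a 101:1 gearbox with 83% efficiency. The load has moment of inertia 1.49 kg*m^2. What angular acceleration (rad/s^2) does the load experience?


tau_out = tau_motor * N * eta
= 0.48 * 101 * 0.83 = 40.2384 Nm
alpha = tau_out / I = 40.2384 / 1.49
= 27.0056 rad/s^2


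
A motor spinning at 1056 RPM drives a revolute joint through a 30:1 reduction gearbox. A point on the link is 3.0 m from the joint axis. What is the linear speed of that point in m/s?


omega_motor = 1056 * 2*pi/60 = 110.5841 rad/s
omega_joint = omega_motor / 30 = 3.6861 rad/s
v = omega_joint * r = 3.6861 * 3.0
= 11.0584 m/s


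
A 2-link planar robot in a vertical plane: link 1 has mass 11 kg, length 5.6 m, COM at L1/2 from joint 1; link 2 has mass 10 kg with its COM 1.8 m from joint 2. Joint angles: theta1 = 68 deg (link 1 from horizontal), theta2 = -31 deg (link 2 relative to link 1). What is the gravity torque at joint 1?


Horizontal distance from joint 1 to link-1 COM:
  x_c1 = (L1/2)*cos(t1) = 2.8 * 0.3746 = 1.0489 m
Horizontal distance from joint 1 to link-2 COM:
  x_c2 = L1*cos(t1) + Lc2*cos(t1+t2)
       = 5.6*0.3746 + 1.8*0.7986 = 3.5353 m
tau1 = m1*g*x_c1 + m2*g*x_c2
     = 11*9.81*1.0489 + 10*9.81*3.5353
     = 113.1866 + 346.8169
     = 460.0036 Nm


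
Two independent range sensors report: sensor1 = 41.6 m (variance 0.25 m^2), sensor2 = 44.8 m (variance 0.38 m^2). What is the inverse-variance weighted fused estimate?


w1 = (1/var1) / (1/var1 + 1/var2)
   = 4.0 / (4.0 + 2.6316) = 0.6032
w2 = 1 - w1 = 0.3968
fused = w1*s1 + w2*s2 = 25.0921 + 17.7778
= 42.8698 m


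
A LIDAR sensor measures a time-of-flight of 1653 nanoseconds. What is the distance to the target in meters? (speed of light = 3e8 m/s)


tof = 1653 ns = 1.653e-06 s
dist = c * tof / 2
= 3e8 * 1.653e-06 / 2
= 247.95 m


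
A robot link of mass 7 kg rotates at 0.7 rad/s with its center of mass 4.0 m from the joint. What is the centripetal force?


F = m * omega^2 * r
= 7 * 0.7^2 * 4.0
= 7 * 0.49 * 4.0
= 13.72 N


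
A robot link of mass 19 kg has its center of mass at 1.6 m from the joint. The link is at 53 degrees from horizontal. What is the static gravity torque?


tau = m*g*L*cos(angle)
= 19 * 9.81 * 1.6 * cos(53 deg)
= 19 * 9.81 * 1.6 * 0.6018
= 179.4757 Nm


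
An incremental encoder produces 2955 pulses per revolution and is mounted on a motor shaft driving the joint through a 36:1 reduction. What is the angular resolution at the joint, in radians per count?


counts per rev = 2955
effective counts at joint = 2955 * 36 = 106380
resolution = 2*pi / 106380
= 5.9064e-05 rad/count


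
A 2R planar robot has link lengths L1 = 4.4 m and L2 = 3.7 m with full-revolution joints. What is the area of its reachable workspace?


r_max = L1 + L2 = 8.1 m
r_min = |L1 - L2| = 0.7 m
Area = pi*(r_max^2 - r_min^2)
= pi*(65.61 - 0.49)
= pi * 65.12
= 204.5805 m^2


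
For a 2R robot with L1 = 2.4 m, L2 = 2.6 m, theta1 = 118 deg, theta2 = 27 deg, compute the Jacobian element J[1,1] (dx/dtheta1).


J[1,1] = -L1*sin(t1) - L2*sin(t1+t2)
= -2.4*sin(118) - 2.6*sin(145)
= -3.6104


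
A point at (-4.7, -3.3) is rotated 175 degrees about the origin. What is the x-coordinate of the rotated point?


x' = x*cos(theta) - y*sin(theta)
cos(175 deg) = -0.9962, sin(175 deg) = 0.0872
x' = -4.7 * -0.9962 - -3.3 * 0.0872
= 4.6821 - -0.2876
= 4.9697


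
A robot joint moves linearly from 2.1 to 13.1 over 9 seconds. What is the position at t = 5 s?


s = t/T = 5/9 = 0.5556
p(t) = p0 + (pf-p0)*s
= 2.1 + (13.1 - 2.1) * 0.5556
= 8.2111


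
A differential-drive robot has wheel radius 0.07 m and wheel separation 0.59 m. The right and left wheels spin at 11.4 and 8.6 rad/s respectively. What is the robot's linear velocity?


vR = r*wR = 0.07*11.4 = 0.798 m/s
vL = r*wL = 0.07*8.6 = 0.602 m/s
v = (vR+vL)/2 = 0.7 m/s
omega = (vR-vL)/L = 0.3322 rad/s
linear velocity = 0.7 m/s


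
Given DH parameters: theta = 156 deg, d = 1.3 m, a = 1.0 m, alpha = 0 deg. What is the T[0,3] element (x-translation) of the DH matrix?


T[0,3] = a * cos(theta)
= 1.0 * cos(156 deg)
= 1.0 * -0.9135
= -0.9135


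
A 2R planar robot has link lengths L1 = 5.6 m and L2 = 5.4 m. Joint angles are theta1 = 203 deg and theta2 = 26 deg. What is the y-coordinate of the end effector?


Convert angles to radians: theta1 = 3.543, theta2 = 0.4538
y = L1*sin(theta1) + L2*sin(theta1+theta2)
y = -2.1881 + -4.0754
y = -6.2635


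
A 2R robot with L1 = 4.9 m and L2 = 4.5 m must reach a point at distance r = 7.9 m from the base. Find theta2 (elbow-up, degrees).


cos(theta2) = (r^2 - L1^2 - L2^2) / (2*L1*L2)
cos(theta2) = (62.41 - 24.01 - 20.25) / 44.1
cos(theta2) = 0.411565
theta2 = 65.6968 degrees


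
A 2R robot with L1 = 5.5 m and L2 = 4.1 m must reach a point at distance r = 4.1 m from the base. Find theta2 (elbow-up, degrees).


cos(theta2) = (r^2 - L1^2 - L2^2) / (2*L1*L2)
cos(theta2) = (16.81 - 30.25 - 16.81) / 45.1
cos(theta2) = -0.670732
theta2 = 132.1236 degrees


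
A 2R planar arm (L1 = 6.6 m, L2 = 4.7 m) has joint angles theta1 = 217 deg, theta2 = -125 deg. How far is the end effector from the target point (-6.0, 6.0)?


End effector via forward kinematics:
x = L1*cos(t1) + L2*cos(t1+t2) = -5.435
y = L1*sin(t1) + L2*sin(t1+t2) = 0.7252
Distance to target:
d = sqrt((-6.0 - -5.435)^2 + (6.0 - 0.7252)^2)
= sqrt(0.3192 + 27.824)
= 5.305 m


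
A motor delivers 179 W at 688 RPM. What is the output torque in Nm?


omega = 688 * 2*pi/60 = 72.0472 rad/s
tau = P / omega = 179 / 72.0472
= 2.4845 Nm


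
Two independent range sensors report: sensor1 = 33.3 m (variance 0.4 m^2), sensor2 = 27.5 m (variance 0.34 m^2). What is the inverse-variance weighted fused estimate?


w1 = (1/var1) / (1/var1 + 1/var2)
   = 2.5 / (2.5 + 2.9412) = 0.4595
w2 = 1 - w1 = 0.5405
fused = w1*s1 + w2*s2 = 15.3 + 14.8649
= 30.1649 m


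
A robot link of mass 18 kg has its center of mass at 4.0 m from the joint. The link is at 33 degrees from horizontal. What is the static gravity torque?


tau = m*g*L*cos(angle)
= 18 * 9.81 * 4.0 * cos(33 deg)
= 18 * 9.81 * 4.0 * 0.8387
= 592.3698 Nm


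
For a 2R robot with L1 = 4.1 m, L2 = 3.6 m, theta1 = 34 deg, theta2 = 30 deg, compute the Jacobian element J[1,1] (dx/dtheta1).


J[1,1] = -L1*sin(t1) - L2*sin(t1+t2)
= -4.1*sin(34) - 3.6*sin(64)
= -5.5283


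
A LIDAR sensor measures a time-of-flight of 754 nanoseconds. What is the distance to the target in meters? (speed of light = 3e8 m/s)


tof = 754 ns = 7.54e-07 s
dist = c * tof / 2
= 3e8 * 7.54e-07 / 2
= 113.1 m


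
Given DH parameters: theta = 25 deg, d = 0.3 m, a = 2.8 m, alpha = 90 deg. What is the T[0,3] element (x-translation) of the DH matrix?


T[0,3] = a * cos(theta)
= 2.8 * cos(25 deg)
= 2.8 * 0.9063
= 2.5377


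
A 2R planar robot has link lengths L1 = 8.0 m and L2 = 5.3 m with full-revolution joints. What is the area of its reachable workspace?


r_max = L1 + L2 = 13.3 m
r_min = |L1 - L2| = 2.7 m
Area = pi*(r_max^2 - r_min^2)
= pi*(176.89 - 7.29)
= pi * 169.6
= 532.8141 m^2


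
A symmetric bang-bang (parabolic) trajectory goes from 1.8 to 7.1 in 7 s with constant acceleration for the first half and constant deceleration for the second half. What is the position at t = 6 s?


Symmetric rest-to-rest: each phase covers (pf-p0)/2 in time T/2. 0.5*a*(T/2)^2 = (pf-p0)/2 => a = 4*(pf-p0)/T^2
a = 4*(7.1-1.8)/7^2 = 0.4327
t = 6 is in the deceleration phase (t > T/2).
p = pf - 0.5*a*(T-t)^2 = 7.1 - 0.5*0.4327*1^2
= 6.8837


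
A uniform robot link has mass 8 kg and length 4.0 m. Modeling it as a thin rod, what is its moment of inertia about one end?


I = (1/3) * m * L^2
= (1/3) * 8 * 4.0^2
= 0.333333 * 8 * 16.0
= 42.6667 kg*m^2


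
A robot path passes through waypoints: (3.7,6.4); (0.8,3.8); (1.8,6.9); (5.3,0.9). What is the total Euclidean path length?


Segment lengths:
  seg1 = sqrt((-2.9)^2 + (-2.6)^2) = 3.8949
  seg2 = sqrt((1.0)^2 + (3.1)^2) = 3.2573
  seg3 = sqrt((3.5)^2 + (-6.0)^2) = 6.9462
Total = 14.0984


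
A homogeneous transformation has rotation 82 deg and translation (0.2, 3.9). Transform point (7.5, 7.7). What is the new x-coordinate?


x' = cos(theta)*px - sin(theta)*py + tx
= 0.1392*7.5 - 0.9903*7.7 + 0.2
= -6.3813


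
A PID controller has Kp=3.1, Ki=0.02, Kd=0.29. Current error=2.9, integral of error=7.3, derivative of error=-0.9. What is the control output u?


u = Kp*e + Ki*int(e) + Kd*de/dt
= 3.1*2.9 + 0.02*7.3 + 0.29*(-0.9)
= 8.99 + 0.146 + -0.261
= 8.875


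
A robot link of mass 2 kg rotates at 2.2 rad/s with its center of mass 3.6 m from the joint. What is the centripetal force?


F = m * omega^2 * r
= 2 * 2.2^2 * 3.6
= 2 * 4.84 * 3.6
= 34.848 N


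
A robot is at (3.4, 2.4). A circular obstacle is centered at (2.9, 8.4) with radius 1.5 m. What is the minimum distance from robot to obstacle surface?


center_dist = sqrt((3.4-2.9)^2 + (2.4-8.4)^2)
= sqrt(0.25 + 36.0)
= 6.0208
min_dist = center_dist - radius = 6.0208 - 1.5 = 4.5208 m


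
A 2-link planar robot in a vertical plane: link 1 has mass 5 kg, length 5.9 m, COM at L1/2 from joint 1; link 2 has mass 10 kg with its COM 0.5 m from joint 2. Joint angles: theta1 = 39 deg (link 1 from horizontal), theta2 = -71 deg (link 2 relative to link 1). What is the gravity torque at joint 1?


Horizontal distance from joint 1 to link-1 COM:
  x_c1 = (L1/2)*cos(t1) = 2.95 * 0.7771 = 2.2926 m
Horizontal distance from joint 1 to link-2 COM:
  x_c2 = L1*cos(t1) + Lc2*cos(t1+t2)
       = 5.9*0.7771 + 0.5*0.848 = 5.0092 m
tau1 = m1*g*x_c1 + m2*g*x_c2
     = 5*9.81*2.2926 + 10*9.81*5.0092
     = 112.4511 + 491.4011
     = 603.8521 Nm


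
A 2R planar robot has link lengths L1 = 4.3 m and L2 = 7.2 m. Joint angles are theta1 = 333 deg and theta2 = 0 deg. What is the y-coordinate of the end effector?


Convert angles to radians: theta1 = 5.8119, theta2 = 0.0
y = L1*sin(theta1) + L2*sin(theta1+theta2)
y = -1.9522 + -3.2687
y = -5.2209


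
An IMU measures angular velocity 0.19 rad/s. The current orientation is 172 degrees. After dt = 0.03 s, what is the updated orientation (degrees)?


delta_theta = w * dt = 0.19 * 0.03 = 0.0057 rad
= 0.3266 deg
theta_new = 172 + 0.3266 = 172.3266 deg


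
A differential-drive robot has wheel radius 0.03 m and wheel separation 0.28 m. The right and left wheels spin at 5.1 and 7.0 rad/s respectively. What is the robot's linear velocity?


vR = r*wR = 0.03*5.1 = 0.153 m/s
vL = r*wL = 0.03*7.0 = 0.21 m/s
v = (vR+vL)/2 = 0.1815 m/s
omega = (vR-vL)/L = -0.2036 rad/s
linear velocity = 0.1815 m/s


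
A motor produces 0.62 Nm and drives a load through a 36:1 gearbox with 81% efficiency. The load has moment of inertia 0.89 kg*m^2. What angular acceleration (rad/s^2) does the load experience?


tau_out = tau_motor * N * eta
= 0.62 * 36 * 0.81 = 18.0792 Nm
alpha = tau_out / I = 18.0792 / 0.89
= 20.3137 rad/s^2


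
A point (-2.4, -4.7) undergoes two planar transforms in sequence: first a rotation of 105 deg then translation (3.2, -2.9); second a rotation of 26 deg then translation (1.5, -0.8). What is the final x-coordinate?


After transform 1:
x1 = cos(105)*-2.4 - sin(105)*-4.7 + 3.2 = 8.361
y1 = sin(105)*-2.4 + cos(105)*-4.7 + -2.9 = -4.0018
After transform 2:
x2 = cos(26)*8.361 - sin(26)*-4.0018 + 1.5
= 10.7691


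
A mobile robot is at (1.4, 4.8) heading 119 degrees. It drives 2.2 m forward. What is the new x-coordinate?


x_new = x0 + d*cos(theta)
= 1.4 + 2.2*cos(119)
= 1.4 + -1.0666
= 0.3334


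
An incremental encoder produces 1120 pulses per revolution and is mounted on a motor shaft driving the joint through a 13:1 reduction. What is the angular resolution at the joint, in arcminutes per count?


counts per rev = 1120
effective counts at joint = 1120 * 13 = 14560
resolution = 360*60 / 14560
= 1.4835 arcmin/count


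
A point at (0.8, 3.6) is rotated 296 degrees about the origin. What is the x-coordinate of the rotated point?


x' = x*cos(theta) - y*sin(theta)
cos(296 deg) = 0.4384, sin(296 deg) = -0.8988
x' = 0.8 * 0.4384 - 3.6 * -0.8988
= 0.3507 - -3.2357
= 3.5864


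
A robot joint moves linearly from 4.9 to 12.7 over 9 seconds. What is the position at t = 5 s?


s = t/T = 5/9 = 0.5556
p(t) = p0 + (pf-p0)*s
= 4.9 + (12.7 - 4.9) * 0.5556
= 9.2333


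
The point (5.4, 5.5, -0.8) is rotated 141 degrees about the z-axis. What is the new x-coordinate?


Rotation about z-axis: x' = x*cos(theta) - y*sin(theta)
= 5.4 * -0.7771 - 5.5 * 0.6293
= -7.6579


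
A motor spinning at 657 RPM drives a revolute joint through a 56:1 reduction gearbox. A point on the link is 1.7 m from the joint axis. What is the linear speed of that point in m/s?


omega_motor = 657 * 2*pi/60 = 68.8009 rad/s
omega_joint = omega_motor / 56 = 1.2286 rad/s
v = omega_joint * r = 1.2286 * 1.7
= 2.0886 m/s


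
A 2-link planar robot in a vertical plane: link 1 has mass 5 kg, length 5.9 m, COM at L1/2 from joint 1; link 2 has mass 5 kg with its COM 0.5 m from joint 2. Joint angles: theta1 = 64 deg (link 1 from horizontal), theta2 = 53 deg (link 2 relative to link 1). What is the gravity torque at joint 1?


Horizontal distance from joint 1 to link-1 COM:
  x_c1 = (L1/2)*cos(t1) = 2.95 * 0.4384 = 1.2932 m
Horizontal distance from joint 1 to link-2 COM:
  x_c2 = L1*cos(t1) + Lc2*cos(t1+t2)
       = 5.9*0.4384 + 0.5*-0.454 = 2.3594 m
tau1 = m1*g*x_c1 + m2*g*x_c2
     = 5*9.81*1.2932 + 5*9.81*2.3594
     = 63.4312 + 115.7283
     = 179.1595 Nm


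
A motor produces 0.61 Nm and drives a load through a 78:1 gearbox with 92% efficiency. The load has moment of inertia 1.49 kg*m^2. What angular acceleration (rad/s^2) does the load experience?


tau_out = tau_motor * N * eta
= 0.61 * 78 * 0.92 = 43.7736 Nm
alpha = tau_out / I = 43.7736 / 1.49
= 29.3783 rad/s^2


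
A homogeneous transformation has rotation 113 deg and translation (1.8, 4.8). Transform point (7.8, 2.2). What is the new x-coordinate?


x' = cos(theta)*px - sin(theta)*py + tx
= -0.3907*7.8 - 0.9205*2.2 + 1.8
= -3.2728


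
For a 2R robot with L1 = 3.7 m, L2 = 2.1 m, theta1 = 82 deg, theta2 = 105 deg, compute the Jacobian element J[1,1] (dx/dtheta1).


J[1,1] = -L1*sin(t1) - L2*sin(t1+t2)
= -3.7*sin(82) - 2.1*sin(187)
= -3.4081


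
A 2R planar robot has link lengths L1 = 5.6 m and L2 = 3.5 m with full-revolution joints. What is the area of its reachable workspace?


r_max = L1 + L2 = 9.1 m
r_min = |L1 - L2| = 2.1 m
Area = pi*(r_max^2 - r_min^2)
= pi*(82.81 - 4.41)
= pi * 78.4
= 246.3009 m^2


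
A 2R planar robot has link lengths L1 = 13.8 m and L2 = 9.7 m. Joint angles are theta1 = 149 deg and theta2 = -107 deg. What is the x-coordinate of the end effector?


Convert angles to radians: theta1 = 2.6005, theta2 = -1.8675
x = L1*cos(theta1) + L2*cos(theta1+theta2)
x = -11.8289 + 7.2085
x = -4.6204


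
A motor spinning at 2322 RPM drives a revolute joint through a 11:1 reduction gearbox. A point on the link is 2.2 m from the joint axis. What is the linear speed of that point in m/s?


omega_motor = 2322 * 2*pi/60 = 243.1593 rad/s
omega_joint = omega_motor / 11 = 22.1054 rad/s
v = omega_joint * r = 22.1054 * 2.2
= 48.6319 m/s


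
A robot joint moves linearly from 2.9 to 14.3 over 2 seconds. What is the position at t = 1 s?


s = t/T = 1/2 = 0.5
p(t) = p0 + (pf-p0)*s
= 2.9 + (14.3 - 2.9) * 0.5
= 8.6


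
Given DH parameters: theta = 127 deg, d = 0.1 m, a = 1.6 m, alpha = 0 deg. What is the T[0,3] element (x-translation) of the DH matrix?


T[0,3] = a * cos(theta)
= 1.6 * cos(127 deg)
= 1.6 * -0.6018
= -0.9629


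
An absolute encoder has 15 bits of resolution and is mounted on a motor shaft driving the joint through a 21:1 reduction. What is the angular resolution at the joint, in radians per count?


counts = 2^15 = 32768
effective counts at joint = 32768 * 21 = 688128
resolution = 2*pi / 688128
= 9.1308e-06 rad/count


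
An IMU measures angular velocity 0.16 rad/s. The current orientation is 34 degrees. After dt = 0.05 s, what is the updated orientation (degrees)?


delta_theta = w * dt = 0.16 * 0.05 = 0.008 rad
= 0.4584 deg
theta_new = 34 + 0.4584 = 34.4584 deg


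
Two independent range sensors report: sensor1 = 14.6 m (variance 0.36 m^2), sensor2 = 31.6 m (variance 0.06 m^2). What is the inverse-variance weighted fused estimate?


w1 = (1/var1) / (1/var1 + 1/var2)
   = 2.7778 / (2.7778 + 16.6667) = 0.1429
w2 = 1 - w1 = 0.8571
fused = w1*s1 + w2*s2 = 2.0857 + 27.0857
= 29.1714 m


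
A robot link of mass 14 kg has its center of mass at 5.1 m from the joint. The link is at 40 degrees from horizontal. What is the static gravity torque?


tau = m*g*L*cos(angle)
= 14 * 9.81 * 5.1 * cos(40 deg)
= 14 * 9.81 * 5.1 * 0.766
= 536.5636 Nm


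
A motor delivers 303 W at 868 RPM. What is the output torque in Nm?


omega = 868 * 2*pi/60 = 90.8967 rad/s
tau = P / omega = 303 / 90.8967
= 3.3335 Nm


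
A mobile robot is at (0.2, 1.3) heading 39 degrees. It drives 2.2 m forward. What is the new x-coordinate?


x_new = x0 + d*cos(theta)
= 0.2 + 2.2*cos(39)
= 0.2 + 1.7097
= 1.9097


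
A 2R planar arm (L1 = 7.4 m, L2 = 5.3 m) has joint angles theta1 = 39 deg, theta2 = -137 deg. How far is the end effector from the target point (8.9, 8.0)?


End effector via forward kinematics:
x = L1*cos(t1) + L2*cos(t1+t2) = 5.0133
y = L1*sin(t1) + L2*sin(t1+t2) = -0.5914
Distance to target:
d = sqrt((8.9 - 5.0133)^2 + (8.0 - -0.5914)^2)
= sqrt(15.1067 + 73.813)
= 9.4297 m


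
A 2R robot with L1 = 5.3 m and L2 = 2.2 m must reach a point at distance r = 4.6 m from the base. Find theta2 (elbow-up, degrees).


cos(theta2) = (r^2 - L1^2 - L2^2) / (2*L1*L2)
cos(theta2) = (21.16 - 28.09 - 4.84) / 23.32
cos(theta2) = -0.504717
theta2 = 120.3126 degrees


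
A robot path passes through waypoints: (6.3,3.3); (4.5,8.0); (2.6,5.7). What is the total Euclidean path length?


Segment lengths:
  seg1 = sqrt((-1.8)^2 + (4.7)^2) = 5.0329
  seg2 = sqrt((-1.9)^2 + (-2.3)^2) = 2.9833
Total = 8.0162


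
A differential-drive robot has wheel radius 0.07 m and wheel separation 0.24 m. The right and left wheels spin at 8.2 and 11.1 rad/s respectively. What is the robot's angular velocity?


vR = r*wR = 0.07*8.2 = 0.574 m/s
vL = r*wL = 0.07*11.1 = 0.777 m/s
v = (vR+vL)/2 = 0.6755 m/s
omega = (vR-vL)/L = -0.8458 rad/s
angular velocity = -0.8458 rad/s


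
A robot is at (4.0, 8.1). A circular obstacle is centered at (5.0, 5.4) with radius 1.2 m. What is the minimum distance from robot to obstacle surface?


center_dist = sqrt((4.0-5.0)^2 + (8.1-5.4)^2)
= sqrt(1.0 + 7.29)
= 2.8792
min_dist = center_dist - radius = 2.8792 - 1.2 = 1.6792 m


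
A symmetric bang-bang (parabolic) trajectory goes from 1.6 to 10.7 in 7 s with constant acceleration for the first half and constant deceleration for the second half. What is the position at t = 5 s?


Symmetric rest-to-rest: each phase covers (pf-p0)/2 in time T/2. 0.5*a*(T/2)^2 = (pf-p0)/2 => a = 4*(pf-p0)/T^2
a = 4*(10.7-1.6)/7^2 = 0.7429
t = 5 is in the deceleration phase (t > T/2).
p = pf - 0.5*a*(T-t)^2 = 10.7 - 0.5*0.7429*2^2
= 9.2143


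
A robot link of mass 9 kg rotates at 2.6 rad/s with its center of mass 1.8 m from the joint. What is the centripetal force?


F = m * omega^2 * r
= 9 * 2.6^2 * 1.8
= 9 * 6.76 * 1.8
= 109.512 N


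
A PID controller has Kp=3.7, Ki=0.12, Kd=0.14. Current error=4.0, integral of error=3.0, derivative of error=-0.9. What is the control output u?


u = Kp*e + Ki*int(e) + Kd*de/dt
= 3.7*4.0 + 0.12*3.0 + 0.14*(-0.9)
= 14.8 + 0.36 + -0.126
= 15.034


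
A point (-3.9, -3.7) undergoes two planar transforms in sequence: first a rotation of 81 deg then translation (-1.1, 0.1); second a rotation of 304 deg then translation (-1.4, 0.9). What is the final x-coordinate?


After transform 1:
x1 = cos(81)*-3.9 - sin(81)*-3.7 + -1.1 = 1.9444
y1 = sin(81)*-3.9 + cos(81)*-3.7 + 0.1 = -4.3308
After transform 2:
x2 = cos(304)*1.9444 - sin(304)*-4.3308 + -1.4
= -3.9031


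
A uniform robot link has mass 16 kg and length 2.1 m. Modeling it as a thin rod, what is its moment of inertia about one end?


I = (1/3) * m * L^2
= (1/3) * 16 * 2.1^2
= 0.333333 * 16 * 4.41
= 23.52 kg*m^2


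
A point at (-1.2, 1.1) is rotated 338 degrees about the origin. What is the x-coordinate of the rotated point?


x' = x*cos(theta) - y*sin(theta)
cos(338 deg) = 0.9272, sin(338 deg) = -0.3746
x' = -1.2 * 0.9272 - 1.1 * -0.3746
= -1.1126 - -0.4121
= -0.7006


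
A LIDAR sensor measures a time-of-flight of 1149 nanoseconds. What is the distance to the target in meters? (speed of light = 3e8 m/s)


tof = 1149 ns = 1.149e-06 s
dist = c * tof / 2
= 3e8 * 1.149e-06 / 2
= 172.35 m


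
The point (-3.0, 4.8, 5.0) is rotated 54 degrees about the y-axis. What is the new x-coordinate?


Rotation about y-axis: x' = x*cos(theta) + z*sin(theta)
= -3.0 * 0.5878 + 5.0 * 0.809
= 2.2817
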